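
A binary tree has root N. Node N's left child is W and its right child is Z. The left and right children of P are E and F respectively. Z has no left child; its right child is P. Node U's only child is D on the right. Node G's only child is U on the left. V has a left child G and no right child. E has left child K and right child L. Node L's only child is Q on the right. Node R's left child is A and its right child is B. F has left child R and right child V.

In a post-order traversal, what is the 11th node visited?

G

Post-order visits the left subtree, then the right subtree, then the node.
At N: go left to W.
  W is a leaf — visit W.
At N: go right to Z.
  At Z: no left child.
  At Z: go right to P.
    At P: go left to E.
      At E: go left to K.
        K is a leaf — visit K.
      At E: go right to L.
        At L: no left child.
        At L: go right to Q.
          Q is a leaf — visit Q.
        Visit L.
      Visit E.
    At P: go right to F.
      At F: go left to R.
        At R: go left to A.
          A is a leaf — visit A.
        At R: go right to B.
          B is a leaf — visit B.
        Visit R.
      At F: go right to V.
        At V: go left to G.
          At G: go left to U.
            At U: no left child.
            At U: go right to D.
              D is a leaf — visit D.
            Visit U.
          At G: no right child.
          Visit G.
        At V: no right child.
        Visit V.
      Visit F.
    Visit P.
  Visit Z.
Visit N.
Full post-order sequence: W, K, Q, L, E, A, B, R, D, U, G, V, F, P, Z, N.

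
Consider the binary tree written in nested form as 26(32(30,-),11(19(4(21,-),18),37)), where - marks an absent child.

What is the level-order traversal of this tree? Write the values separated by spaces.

Level-order visits nodes level by level from the root, left to right within each level.
Level 0: 26
Level 1: 32, 11
Level 2: 30, 19, 37
Level 3: 4, 18
Level 4: 21

26 32 11 30 19 37 4 18 21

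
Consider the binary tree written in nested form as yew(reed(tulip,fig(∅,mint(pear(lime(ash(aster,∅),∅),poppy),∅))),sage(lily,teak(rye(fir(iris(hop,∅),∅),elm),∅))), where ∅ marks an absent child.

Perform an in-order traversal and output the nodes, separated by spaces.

In-order visits the left subtree, then the node, then the right subtree.
At yew: go left to reed.
  At reed: go left to tulip.
    tulip is a leaf — visit tulip.
  Visit reed.
  At reed: go right to fig.
    At fig: no left child.
    Visit fig.
    At fig: go right to mint.
      At mint: go left to pear.
        At pear: go left to lime.
          At lime: go left to ash.
            At ash: go left to aster.
              aster is a leaf — visit aster.
            Visit ash.
            At ash: no right child.
          Visit lime.
          At lime: no right child.
        Visit pear.
        At pear: go right to poppy.
          poppy is a leaf — visit poppy.
      Visit mint.
      At mint: no right child.
Visit yew.
At yew: go right to sage.
  At sage: go left to lily.
    lily is a leaf — visit lily.
  Visit sage.
  At sage: go right to teak.
    At teak: go left to rye.
      At rye: go left to fir.
        At fir: go left to iris.
          At iris: go left to hop.
            hop is a leaf — visit hop.
          Visit iris.
          At iris: no right child.
        Visit fir.
        At fir: no right child.
      Visit rye.
      At rye: go right to elm.
        elm is a leaf — visit elm.
    Visit teak.
    At teak: no right child.

tulip reed fig aster ash lime pear poppy mint yew lily sage hop iris fir rye elm teak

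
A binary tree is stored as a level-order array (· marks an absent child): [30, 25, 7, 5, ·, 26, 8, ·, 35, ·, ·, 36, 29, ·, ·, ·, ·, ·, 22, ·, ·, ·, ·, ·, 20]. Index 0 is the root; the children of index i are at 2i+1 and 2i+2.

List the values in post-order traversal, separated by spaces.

Post-order visits the left subtree, then the right subtree, then the node.
At 30: go left to 25.
  At 25: go left to 5.
    At 5: no left child.
    At 5: go right to 35.
      At 35: no left child.
      At 35: go right to 22.
        22 is a leaf — visit 22.
      Visit 35.
    Visit 5.
  At 25: no right child.
  Visit 25.
At 30: go right to 7.
  At 7: go left to 26.
    At 26: go left to 36.
      At 36: no left child.
      At 36: go right to 20.
        20 is a leaf — visit 20.
      Visit 36.
    At 26: go right to 29.
      29 is a leaf — visit 29.
    Visit 26.
  At 7: go right to 8.
    8 is a leaf — visit 8.
  Visit 7.
Visit 30.

22 35 5 25 20 36 29 26 8 7 30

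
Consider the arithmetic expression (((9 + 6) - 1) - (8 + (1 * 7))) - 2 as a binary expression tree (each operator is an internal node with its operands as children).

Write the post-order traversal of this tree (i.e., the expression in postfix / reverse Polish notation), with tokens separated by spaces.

Post-order on an expression tree gives postfix notation: for each operator, emit left operand, right operand, then the operator.

9 6 + 1 - 8 1 7 * + - 2 -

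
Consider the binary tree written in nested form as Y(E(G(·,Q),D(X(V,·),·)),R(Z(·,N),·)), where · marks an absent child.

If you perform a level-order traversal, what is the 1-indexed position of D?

5

Level-order visits nodes level by level from the root, left to right within each level.
Level 0: Y
Level 1: E, R
Level 2: G, D, Z
Level 3: Q, X, N
Level 4: V
Full level-order sequence: Y, E, R, G, D, Z, Q, X, N, V.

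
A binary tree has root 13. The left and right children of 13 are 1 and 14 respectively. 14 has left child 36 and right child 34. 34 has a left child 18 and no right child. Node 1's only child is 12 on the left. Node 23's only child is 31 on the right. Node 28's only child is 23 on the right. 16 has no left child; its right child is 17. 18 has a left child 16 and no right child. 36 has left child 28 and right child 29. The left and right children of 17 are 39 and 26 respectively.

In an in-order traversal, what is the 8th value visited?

In-order visits the left subtree, then the node, then the right subtree.
At 13: go left to 1.
  At 1: go left to 12.
    12 is a leaf — visit 12.
  Visit 1.
  At 1: no right child.
Visit 13.
At 13: go right to 14.
  At 14: go left to 36.
    At 36: go left to 28.
      At 28: no left child.
      Visit 28.
      At 28: go right to 23.
        At 23: no left child.
        Visit 23.
        At 23: go right to 31.
          31 is a leaf — visit 31.
    Visit 36.
    At 36: go right to 29.
      29 is a leaf — visit 29.
  Visit 14.
  At 14: go right to 34.
    At 34: go left to 18.
      At 18: go left to 16.
        At 16: no left child.
        Visit 16.
        At 16: go right to 17.
          At 17: go left to 39.
            39 is a leaf — visit 39.
          Visit 17.
          At 17: go right to 26.
            26 is a leaf — visit 26.
      Visit 18.
      At 18: no right child.
    Visit 34.
    At 34: no right child.
Full in-order sequence: 12, 1, 13, 28, 23, 31, 36, 29, 14, 16, 39, 17, 26, 18, 34.

29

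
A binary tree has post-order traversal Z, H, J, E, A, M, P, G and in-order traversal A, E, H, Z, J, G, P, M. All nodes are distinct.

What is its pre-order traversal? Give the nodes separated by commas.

G, A, E, J, H, Z, P, M

The last element of post-order is the root; it splits in-order into left and right subtrees.
Root G: left subtree has 5 nodes {A, E, H, Z, J}, right has 2 {P, M}.
  Root A: left subtree has 0 nodes { }, right has 4 {E, H, Z, J}.
    Root E: left subtree has 0 nodes { }, right has 3 {H, Z, J}.
      Root J: left subtree has 2 nodes {H, Z}, right has 0 { }.
        Root H: left subtree has 0 nodes { }, right has 1 {Z}.
  Root P: left subtree has 0 nodes { }, right has 1 {M}.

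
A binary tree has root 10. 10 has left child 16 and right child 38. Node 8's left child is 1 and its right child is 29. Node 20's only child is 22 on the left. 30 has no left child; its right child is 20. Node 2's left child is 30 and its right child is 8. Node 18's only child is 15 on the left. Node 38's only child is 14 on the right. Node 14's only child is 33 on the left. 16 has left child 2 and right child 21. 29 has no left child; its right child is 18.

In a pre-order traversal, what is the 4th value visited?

Pre-order visits the node, then its left subtree, then its right subtree.
Visit 10.
At 10: go left to 16.
  Visit 16.
  At 16: go left to 2.
    Visit 2.
    At 2: go left to 30.
      Visit 30.
      At 30: no left child.
      At 30: go right to 20.
        Visit 20.
        At 20: go left to 22.
          22 is a leaf — visit 22.
        At 20: no right child.
    At 2: go right to 8.
      Visit 8.
      At 8: go left to 1.
        1 is a leaf — visit 1.
      At 8: go right to 29.
        Visit 29.
        At 29: no left child.
        At 29: go right to 18.
          Visit 18.
          At 18: go left to 15.
            15 is a leaf — visit 15.
          At 18: no right child.
  At 16: go right to 21.
    21 is a leaf — visit 21.
At 10: go right to 38.
  Visit 38.
  At 38: no left child.
  At 38: go right to 14.
    Visit 14.
    At 14: go left to 33.
      33 is a leaf — visit 33.
    At 14: no right child.
Full pre-order sequence: 10, 16, 2, 30, 20, 22, 8, 1, 29, 18, 15, 21, 38, 14, 33.

30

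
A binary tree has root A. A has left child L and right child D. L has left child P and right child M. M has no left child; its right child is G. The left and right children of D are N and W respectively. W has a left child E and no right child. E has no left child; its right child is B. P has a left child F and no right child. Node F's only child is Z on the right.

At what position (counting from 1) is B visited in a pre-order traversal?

Pre-order visits the node, then its left subtree, then its right subtree.
Visit A.
At A: go left to L.
  Visit L.
  At L: go left to P.
    Visit P.
    At P: go left to F.
      Visit F.
      At F: no left child.
      At F: go right to Z.
        Z is a leaf — visit Z.
    At P: no right child.
  At L: go right to M.
    Visit M.
    At M: no left child.
    At M: go right to G.
      G is a leaf — visit G.
At A: go right to D.
  Visit D.
  At D: go left to N.
    N is a leaf — visit N.
  At D: go right to W.
    Visit W.
    At W: go left to E.
      Visit E.
      At E: no left child.
      At E: go right to B.
        B is a leaf — visit B.
    At W: no right child.
Full pre-order sequence: A, L, P, F, Z, M, G, D, N, W, E, B.

12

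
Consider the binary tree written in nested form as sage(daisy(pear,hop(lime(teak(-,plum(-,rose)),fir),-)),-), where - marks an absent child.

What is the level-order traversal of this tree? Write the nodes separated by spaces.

sage daisy pear hop lime teak fir plum rose

Level-order visits nodes level by level from the root, left to right within each level.
Level 0: sage
Level 1: daisy
Level 2: pear, hop
Level 3: lime
Level 4: teak, fir
Level 5: plum
Level 6: rose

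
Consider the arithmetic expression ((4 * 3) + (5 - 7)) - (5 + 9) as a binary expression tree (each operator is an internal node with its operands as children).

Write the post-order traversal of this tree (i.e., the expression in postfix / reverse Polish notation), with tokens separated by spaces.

4 3 * 5 7 - + 5 9 + -

Post-order on an expression tree gives postfix notation: for each operator, emit left operand, right operand, then the operator.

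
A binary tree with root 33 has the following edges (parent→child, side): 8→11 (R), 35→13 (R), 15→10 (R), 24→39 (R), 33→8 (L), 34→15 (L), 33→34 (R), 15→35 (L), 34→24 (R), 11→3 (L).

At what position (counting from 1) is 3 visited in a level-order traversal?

7

Level-order visits nodes level by level from the root, left to right within each level.
Level 0: 33
Level 1: 8, 34
Level 2: 11, 15, 24
Level 3: 3, 35, 10, 39
Level 4: 13
Full level-order sequence: 33, 8, 34, 11, 15, 24, 3, 35, 10, 39, 13.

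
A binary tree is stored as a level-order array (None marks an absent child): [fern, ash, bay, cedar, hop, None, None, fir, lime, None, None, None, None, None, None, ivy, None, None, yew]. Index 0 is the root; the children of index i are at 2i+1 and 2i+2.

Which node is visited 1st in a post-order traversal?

ivy

Post-order visits the left subtree, then the right subtree, then the node.
At fern: go left to ash.
  At ash: go left to cedar.
    At cedar: go left to fir.
      At fir: go left to ivy.
        ivy is a leaf — visit ivy.
      At fir: no right child.
      Visit fir.
    At cedar: go right to lime.
      At lime: no left child.
      At lime: go right to yew.
        yew is a leaf — visit yew.
      Visit lime.
    Visit cedar.
  At ash: go right to hop.
    hop is a leaf — visit hop.
  Visit ash.
At fern: go right to bay.
  bay is a leaf — visit bay.
Visit fern.
Full post-order sequence: ivy, fir, yew, lime, cedar, hop, ash, bay, fern.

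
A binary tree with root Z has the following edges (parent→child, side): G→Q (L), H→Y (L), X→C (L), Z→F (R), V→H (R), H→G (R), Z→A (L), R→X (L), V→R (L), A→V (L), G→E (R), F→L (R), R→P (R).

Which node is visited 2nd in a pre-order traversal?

A

Pre-order visits the node, then its left subtree, then its right subtree.
Visit Z.
At Z: go left to A.
  Visit A.
  At A: go left to V.
    Visit V.
    At V: go left to R.
      Visit R.
      At R: go left to X.
        Visit X.
        At X: go left to C.
          C is a leaf — visit C.
        At X: no right child.
      At R: go right to P.
        P is a leaf — visit P.
    At V: go right to H.
      Visit H.
      At H: go left to Y.
        Y is a leaf — visit Y.
      At H: go right to G.
        Visit G.
        At G: go left to Q.
          Q is a leaf — visit Q.
        At G: go right to E.
          E is a leaf — visit E.
  At A: no right child.
At Z: go right to F.
  Visit F.
  At F: no left child.
  At F: go right to L.
    L is a leaf — visit L.
Full pre-order sequence: Z, A, V, R, X, C, P, H, Y, G, Q, E, F, L.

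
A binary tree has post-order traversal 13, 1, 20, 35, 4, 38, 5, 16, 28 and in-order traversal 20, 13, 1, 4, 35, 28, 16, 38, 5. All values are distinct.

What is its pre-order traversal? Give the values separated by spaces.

The last element of post-order is the root; it splits in-order into left and right subtrees.
Root 28: left subtree has 5 nodes {20, 13, 1, 4, 35}, right has 3 {16, 38, 5}.
  Root 4: left subtree has 3 nodes {20, 13, 1}, right has 1 {35}.
    Root 20: left subtree has 0 nodes { }, right has 2 {13, 1}.
      Root 1: left subtree has 1 node {13}, right has 0 { }.
  Root 16: left subtree has 0 nodes { }, right has 2 {38, 5}.
    Root 5: left subtree has 1 node {38}, right has 0 { }.

28 4 20 1 13 35 16 5 38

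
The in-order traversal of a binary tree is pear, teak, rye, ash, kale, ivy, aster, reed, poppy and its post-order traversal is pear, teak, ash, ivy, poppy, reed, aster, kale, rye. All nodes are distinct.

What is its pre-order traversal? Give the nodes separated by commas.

rye, teak, pear, kale, ash, aster, ivy, reed, poppy

The last element of post-order is the root; it splits in-order into left and right subtrees.
Root rye: left subtree has 2 nodes {pear, teak}, right has 6 {ash, kale, ivy, aster, reed, poppy}.
  Root teak: left subtree has 1 node {pear}, right has 0 { }.
  Root kale: left subtree has 1 node {ash}, right has 4 {ivy, aster, reed, poppy}.
    Root aster: left subtree has 1 node {ivy}, right has 2 {reed, poppy}.
      Root reed: left subtree has 0 nodes { }, right has 1 {poppy}.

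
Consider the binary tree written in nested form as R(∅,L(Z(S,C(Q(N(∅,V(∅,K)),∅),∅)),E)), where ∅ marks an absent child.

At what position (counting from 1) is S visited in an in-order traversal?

In-order visits the left subtree, then the node, then the right subtree.
At R: no left child.
Visit R.
At R: go right to L.
  At L: go left to Z.
    At Z: go left to S.
      S is a leaf — visit S.
    Visit Z.
    At Z: go right to C.
      At C: go left to Q.
        At Q: go left to N.
          At N: no left child.
          Visit N.
          At N: go right to V.
            At V: no left child.
            Visit V.
            At V: go right to K.
              K is a leaf — visit K.
        Visit Q.
        At Q: no right child.
      Visit C.
      At C: no right child.
  Visit L.
  At L: go right to E.
    E is a leaf — visit E.
Full in-order sequence: R, S, Z, N, V, K, Q, C, L, E.

2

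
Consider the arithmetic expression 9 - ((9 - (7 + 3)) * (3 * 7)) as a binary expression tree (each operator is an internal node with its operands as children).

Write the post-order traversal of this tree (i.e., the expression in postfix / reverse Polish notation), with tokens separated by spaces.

Post-order on an expression tree gives postfix notation: for each operator, emit left operand, right operand, then the operator.

9 9 7 3 + - 3 7 * * -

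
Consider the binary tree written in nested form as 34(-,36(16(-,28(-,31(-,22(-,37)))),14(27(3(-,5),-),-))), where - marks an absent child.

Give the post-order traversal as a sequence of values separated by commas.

Post-order visits the left subtree, then the right subtree, then the node.
At 34: no left child.
At 34: go right to 36.
  At 36: go left to 16.
    At 16: no left child.
    At 16: go right to 28.
      At 28: no left child.
      At 28: go right to 31.
        At 31: no left child.
        At 31: go right to 22.
          At 22: no left child.
          At 22: go right to 37.
            37 is a leaf — visit 37.
          Visit 22.
        Visit 31.
      Visit 28.
    Visit 16.
  At 36: go right to 14.
    At 14: go left to 27.
      At 27: go left to 3.
        At 3: no left child.
        At 3: go right to 5.
          5 is a leaf — visit 5.
        Visit 3.
      At 27: no right child.
      Visit 27.
    At 14: no right child.
    Visit 14.
  Visit 36.
Visit 34.

37, 22, 31, 28, 16, 5, 3, 27, 14, 36, 34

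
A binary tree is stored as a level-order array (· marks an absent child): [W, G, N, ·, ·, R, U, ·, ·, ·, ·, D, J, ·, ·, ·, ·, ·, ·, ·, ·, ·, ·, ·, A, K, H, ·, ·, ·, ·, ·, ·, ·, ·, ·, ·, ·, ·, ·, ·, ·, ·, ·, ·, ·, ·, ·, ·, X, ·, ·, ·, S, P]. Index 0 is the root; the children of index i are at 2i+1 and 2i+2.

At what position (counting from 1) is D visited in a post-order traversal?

4

Post-order visits the left subtree, then the right subtree, then the node.
At W: go left to G.
  G is a leaf — visit G.
At W: go right to N.
  At N: go left to R.
    At R: go left to D.
      At D: no left child.
      At D: go right to A.
        At A: go left to X.
          X is a leaf — visit X.
        At A: no right child.
        Visit A.
      Visit D.
    At R: go right to J.
      At J: go left to K.
        K is a leaf — visit K.
      At J: go right to H.
        At H: go left to S.
          S is a leaf — visit S.
        At H: go right to P.
          P is a leaf — visit P.
        Visit H.
      Visit J.
    Visit R.
  At N: go right to U.
    U is a leaf — visit U.
  Visit N.
Visit W.
Full post-order sequence: G, X, A, D, K, S, P, H, J, R, U, N, W.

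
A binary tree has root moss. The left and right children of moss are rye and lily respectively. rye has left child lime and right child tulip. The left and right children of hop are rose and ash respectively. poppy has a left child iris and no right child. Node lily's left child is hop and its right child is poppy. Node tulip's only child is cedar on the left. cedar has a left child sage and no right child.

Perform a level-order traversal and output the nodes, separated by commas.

moss, rye, lily, lime, tulip, hop, poppy, cedar, rose, ash, iris, sage

Level-order visits nodes level by level from the root, left to right within each level.
Level 0: moss
Level 1: rye, lily
Level 2: lime, tulip, hop, poppy
Level 3: cedar, rose, ash, iris
Level 4: sage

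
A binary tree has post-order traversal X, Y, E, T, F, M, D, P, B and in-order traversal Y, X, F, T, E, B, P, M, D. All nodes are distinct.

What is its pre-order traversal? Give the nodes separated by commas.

B, F, Y, X, T, E, P, D, M

The last element of post-order is the root; it splits in-order into left and right subtrees.
Root B: left subtree has 5 nodes {Y, X, F, T, E}, right has 3 {P, M, D}.
  Root F: left subtree has 2 nodes {Y, X}, right has 2 {T, E}.
    Root Y: left subtree has 0 nodes { }, right has 1 {X}.
    Root T: left subtree has 0 nodes { }, right has 1 {E}.
  Root P: left subtree has 0 nodes { }, right has 2 {M, D}.
    Root D: left subtree has 1 node {M}, right has 0 { }.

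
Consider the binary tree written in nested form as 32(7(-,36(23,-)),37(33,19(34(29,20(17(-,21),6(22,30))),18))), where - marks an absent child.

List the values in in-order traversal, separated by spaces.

7 23 36 32 33 37 29 34 17 21 20 22 6 30 19 18

In-order visits the left subtree, then the node, then the right subtree.
At 32: go left to 7.
  At 7: no left child.
  Visit 7.
  At 7: go right to 36.
    At 36: go left to 23.
      23 is a leaf — visit 23.
    Visit 36.
    At 36: no right child.
Visit 32.
At 32: go right to 37.
  At 37: go left to 33.
    33 is a leaf — visit 33.
  Visit 37.
  At 37: go right to 19.
    At 19: go left to 34.
      At 34: go left to 29.
        29 is a leaf — visit 29.
      Visit 34.
      At 34: go right to 20.
        At 20: go left to 17.
          At 17: no left child.
          Visit 17.
          At 17: go right to 21.
            21 is a leaf — visit 21.
        Visit 20.
        At 20: go right to 6.
          At 6: go left to 22.
            22 is a leaf — visit 22.
          Visit 6.
          At 6: go right to 30.
            30 is a leaf — visit 30.
    Visit 19.
    At 19: go right to 18.
      18 is a leaf — visit 18.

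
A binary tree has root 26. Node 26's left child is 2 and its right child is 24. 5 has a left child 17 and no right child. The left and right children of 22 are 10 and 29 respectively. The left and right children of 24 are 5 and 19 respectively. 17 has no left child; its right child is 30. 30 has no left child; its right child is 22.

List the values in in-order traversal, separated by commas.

2, 26, 17, 30, 10, 22, 29, 5, 24, 19

In-order visits the left subtree, then the node, then the right subtree.
At 26: go left to 2.
  2 is a leaf — visit 2.
Visit 26.
At 26: go right to 24.
  At 24: go left to 5.
    At 5: go left to 17.
      At 17: no left child.
      Visit 17.
      At 17: go right to 30.
        At 30: no left child.
        Visit 30.
        At 30: go right to 22.
          At 22: go left to 10.
            10 is a leaf — visit 10.
          Visit 22.
          At 22: go right to 29.
            29 is a leaf — visit 29.
    Visit 5.
    At 5: no right child.
  Visit 24.
  At 24: go right to 19.
    19 is a leaf — visit 19.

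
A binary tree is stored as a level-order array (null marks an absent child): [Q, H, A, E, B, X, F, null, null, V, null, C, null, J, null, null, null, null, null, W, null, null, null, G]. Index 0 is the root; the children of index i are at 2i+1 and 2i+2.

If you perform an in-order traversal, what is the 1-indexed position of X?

In-order visits the left subtree, then the node, then the right subtree.
At Q: go left to H.
  At H: go left to E.
    E is a leaf — visit E.
  Visit H.
  At H: go right to B.
    At B: go left to V.
      At V: go left to W.
        W is a leaf — visit W.
      Visit V.
      At V: no right child.
    Visit B.
    At B: no right child.
Visit Q.
At Q: go right to A.
  At A: go left to X.
    At X: go left to C.
      At C: go left to G.
        G is a leaf — visit G.
      Visit C.
      At C: no right child.
    Visit X.
    At X: no right child.
  Visit A.
  At A: go right to F.
    At F: go left to J.
      J is a leaf — visit J.
    Visit F.
    At F: no right child.
Full in-order sequence: E, H, W, V, B, Q, G, C, X, A, J, F.

9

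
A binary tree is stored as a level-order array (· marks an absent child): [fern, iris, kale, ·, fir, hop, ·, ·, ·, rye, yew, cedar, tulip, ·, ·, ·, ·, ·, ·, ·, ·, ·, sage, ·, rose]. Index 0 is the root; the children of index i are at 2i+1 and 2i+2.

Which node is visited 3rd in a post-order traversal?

yew

Post-order visits the left subtree, then the right subtree, then the node.
At fern: go left to iris.
  At iris: no left child.
  At iris: go right to fir.
    At fir: go left to rye.
      rye is a leaf — visit rye.
    At fir: go right to yew.
      At yew: no left child.
      At yew: go right to sage.
        sage is a leaf — visit sage.
      Visit yew.
    Visit fir.
  Visit iris.
At fern: go right to kale.
  At kale: go left to hop.
    At hop: go left to cedar.
      At cedar: no left child.
      At cedar: go right to rose.
        rose is a leaf — visit rose.
      Visit cedar.
    At hop: go right to tulip.
      tulip is a leaf — visit tulip.
    Visit hop.
  At kale: no right child.
  Visit kale.
Visit fern.
Full post-order sequence: rye, sage, yew, fir, iris, rose, cedar, tulip, hop, kale, fern.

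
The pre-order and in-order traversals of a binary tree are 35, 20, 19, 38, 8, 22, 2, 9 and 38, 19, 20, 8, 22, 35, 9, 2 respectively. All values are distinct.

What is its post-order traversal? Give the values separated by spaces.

The first element of pre-order is the root; it splits in-order into left and right subtrees.
Root 35: left subtree has 5 nodes {38, 19, 20, 8, 22}, right has 2 {9, 2}.
  Root 20: left subtree has 2 nodes {38, 19}, right has 2 {8, 22}.
    Root 19: left subtree has 1 node {38}, right has 0 { }.
    Root 8: left subtree has 0 nodes { }, right has 1 {22}.
  Root 2: left subtree has 1 node {9}, right has 0 { }.

38 19 22 8 20 9 2 35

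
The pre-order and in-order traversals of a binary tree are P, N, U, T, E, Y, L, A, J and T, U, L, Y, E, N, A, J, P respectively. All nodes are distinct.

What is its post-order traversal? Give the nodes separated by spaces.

The first element of pre-order is the root; it splits in-order into left and right subtrees.
Root P: left subtree has 8 nodes {T, U, L, Y, E, N, A, J}, right has 0 { }.
  Root N: left subtree has 5 nodes {T, U, L, Y, E}, right has 2 {A, J}.
    Root U: left subtree has 1 node {T}, right has 3 {L, Y, E}.
      Root E: left subtree has 2 nodes {L, Y}, right has 0 { }.
        Root Y: left subtree has 1 node {L}, right has 0 { }.
    Root A: left subtree has 0 nodes { }, right has 1 {J}.

T L Y E U J A N P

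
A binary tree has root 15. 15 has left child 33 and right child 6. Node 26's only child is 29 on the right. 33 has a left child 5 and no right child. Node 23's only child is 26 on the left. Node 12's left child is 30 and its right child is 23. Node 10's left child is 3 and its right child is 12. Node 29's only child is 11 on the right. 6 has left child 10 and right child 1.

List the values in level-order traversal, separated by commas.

Level-order visits nodes level by level from the root, left to right within each level.
Level 0: 15
Level 1: 33, 6
Level 2: 5, 10, 1
Level 3: 3, 12
Level 4: 30, 23
Level 5: 26
Level 6: 29
Level 7: 11

15, 33, 6, 5, 10, 1, 3, 12, 30, 23, 26, 29, 11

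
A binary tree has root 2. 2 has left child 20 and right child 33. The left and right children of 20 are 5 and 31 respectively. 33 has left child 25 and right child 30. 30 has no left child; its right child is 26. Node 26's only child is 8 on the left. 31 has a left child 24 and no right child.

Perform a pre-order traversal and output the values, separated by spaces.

Pre-order visits the node, then its left subtree, then its right subtree.
Visit 2.
At 2: go left to 20.
  Visit 20.
  At 20: go left to 5.
    5 is a leaf — visit 5.
  At 20: go right to 31.
    Visit 31.
    At 31: go left to 24.
      24 is a leaf — visit 24.
    At 31: no right child.
At 2: go right to 33.
  Visit 33.
  At 33: go left to 25.
    25 is a leaf — visit 25.
  At 33: go right to 30.
    Visit 30.
    At 30: no left child.
    At 30: go right to 26.
      Visit 26.
      At 26: go left to 8.
        8 is a leaf — visit 8.
      At 26: no right child.

2 20 5 31 24 33 25 30 26 8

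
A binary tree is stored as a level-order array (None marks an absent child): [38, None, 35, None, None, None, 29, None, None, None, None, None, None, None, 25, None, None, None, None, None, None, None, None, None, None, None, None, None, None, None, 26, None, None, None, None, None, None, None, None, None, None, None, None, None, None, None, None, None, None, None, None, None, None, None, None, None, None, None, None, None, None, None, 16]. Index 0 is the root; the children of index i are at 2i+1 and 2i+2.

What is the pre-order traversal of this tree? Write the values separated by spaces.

Pre-order visits the node, then its left subtree, then its right subtree.
Visit 38.
At 38: no left child.
At 38: go right to 35.
  Visit 35.
  At 35: no left child.
  At 35: go right to 29.
    Visit 29.
    At 29: no left child.
    At 29: go right to 25.
      Visit 25.
      At 25: no left child.
      At 25: go right to 26.
        Visit 26.
        At 26: no left child.
        At 26: go right to 16.
          16 is a leaf — visit 16.

38 35 29 25 26 16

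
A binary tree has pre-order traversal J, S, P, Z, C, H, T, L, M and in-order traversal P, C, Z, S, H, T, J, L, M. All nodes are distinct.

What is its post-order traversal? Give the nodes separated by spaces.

C Z P T H S M L J

The first element of pre-order is the root; it splits in-order into left and right subtrees.
Root J: left subtree has 6 nodes {P, C, Z, S, H, T}, right has 2 {L, M}.
  Root S: left subtree has 3 nodes {P, C, Z}, right has 2 {H, T}.
    Root P: left subtree has 0 nodes { }, right has 2 {C, Z}.
      Root Z: left subtree has 1 node {C}, right has 0 { }.
    Root H: left subtree has 0 nodes { }, right has 1 {T}.
  Root L: left subtree has 0 nodes { }, right has 1 {M}.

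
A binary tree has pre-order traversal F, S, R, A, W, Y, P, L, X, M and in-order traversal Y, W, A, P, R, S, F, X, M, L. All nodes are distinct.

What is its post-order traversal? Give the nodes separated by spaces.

The first element of pre-order is the root; it splits in-order into left and right subtrees.
Root F: left subtree has 6 nodes {Y, W, A, P, R, S}, right has 3 {X, M, L}.
  Root S: left subtree has 5 nodes {Y, W, A, P, R}, right has 0 { }.
    Root R: left subtree has 4 nodes {Y, W, A, P}, right has 0 { }.
      Root A: left subtree has 2 nodes {Y, W}, right has 1 {P}.
        Root W: left subtree has 1 node {Y}, right has 0 { }.
  Root L: left subtree has 2 nodes {X, M}, right has 0 { }.
    Root X: left subtree has 0 nodes { }, right has 1 {M}.

Y W P A R S M X L F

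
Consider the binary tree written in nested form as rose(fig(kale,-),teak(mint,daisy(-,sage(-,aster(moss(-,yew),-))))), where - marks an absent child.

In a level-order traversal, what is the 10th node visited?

Level-order visits nodes level by level from the root, left to right within each level.
Level 0: rose
Level 1: fig, teak
Level 2: kale, mint, daisy
Level 3: sage
Level 4: aster
Level 5: moss
Level 6: yew
Full level-order sequence: rose, fig, teak, kale, mint, daisy, sage, aster, moss, yew.

yew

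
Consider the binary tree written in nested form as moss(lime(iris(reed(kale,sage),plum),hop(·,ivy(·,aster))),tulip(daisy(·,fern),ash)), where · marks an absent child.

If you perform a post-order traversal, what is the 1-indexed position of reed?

Post-order visits the left subtree, then the right subtree, then the node.
At moss: go left to lime.
  At lime: go left to iris.
    At iris: go left to reed.
      At reed: go left to kale.
        kale is a leaf — visit kale.
      At reed: go right to sage.
        sage is a leaf — visit sage.
      Visit reed.
    At iris: go right to plum.
      plum is a leaf — visit plum.
    Visit iris.
  At lime: go right to hop.
    At hop: no left child.
    At hop: go right to ivy.
      At ivy: no left child.
      At ivy: go right to aster.
        aster is a leaf — visit aster.
      Visit ivy.
    Visit hop.
  Visit lime.
At moss: go right to tulip.
  At tulip: go left to daisy.
    At daisy: no left child.
    At daisy: go right to fern.
      fern is a leaf — visit fern.
    Visit daisy.
  At tulip: go right to ash.
    ash is a leaf — visit ash.
  Visit tulip.
Visit moss.
Full post-order sequence: kale, sage, reed, plum, iris, aster, ivy, hop, lime, fern, daisy, ash, tulip, moss.

3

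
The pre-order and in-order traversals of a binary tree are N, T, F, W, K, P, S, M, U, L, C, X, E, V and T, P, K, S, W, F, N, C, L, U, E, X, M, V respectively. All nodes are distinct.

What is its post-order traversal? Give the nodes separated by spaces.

P S K W F T C L E X U V M N

The first element of pre-order is the root; it splits in-order into left and right subtrees.
Root N: left subtree has 6 nodes {T, P, K, S, W, F}, right has 7 {C, L, U, E, X, M, V}.
  Root T: left subtree has 0 nodes { }, right has 5 {P, K, S, W, F}.
    Root F: left subtree has 4 nodes {P, K, S, W}, right has 0 { }.
      Root W: left subtree has 3 nodes {P, K, S}, right has 0 { }.
        Root K: left subtree has 1 node {P}, right has 1 {S}.
  Root M: left subtree has 5 nodes {C, L, U, E, X}, right has 1 {V}.
    Root U: left subtree has 2 nodes {C, L}, right has 2 {E, X}.
      Root L: left subtree has 1 node {C}, right has 0 { }.
      Root X: left subtree has 1 node {E}, right has 0 { }.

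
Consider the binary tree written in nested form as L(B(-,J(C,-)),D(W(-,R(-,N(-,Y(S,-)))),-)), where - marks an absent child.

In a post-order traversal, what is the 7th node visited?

Post-order visits the left subtree, then the right subtree, then the node.
At L: go left to B.
  At B: no left child.
  At B: go right to J.
    At J: go left to C.
      C is a leaf — visit C.
    At J: no right child.
    Visit J.
  Visit B.
At L: go right to D.
  At D: go left to W.
    At W: no left child.
    At W: go right to R.
      At R: no left child.
      At R: go right to N.
        At N: no left child.
        At N: go right to Y.
          At Y: go left to S.
            S is a leaf — visit S.
          At Y: no right child.
          Visit Y.
        Visit N.
      Visit R.
    Visit W.
  At D: no right child.
  Visit D.
Visit L.
Full post-order sequence: C, J, B, S, Y, N, R, W, D, L.

R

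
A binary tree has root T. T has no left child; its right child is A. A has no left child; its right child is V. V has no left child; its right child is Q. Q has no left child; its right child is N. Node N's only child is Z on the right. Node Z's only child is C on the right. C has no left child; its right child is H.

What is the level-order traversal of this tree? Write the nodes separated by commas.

Level-order visits nodes level by level from the root, left to right within each level.
Level 0: T
Level 1: A
Level 2: V
Level 3: Q
Level 4: N
Level 5: Z
Level 6: C
Level 7: H

T, A, V, Q, N, Z, C, H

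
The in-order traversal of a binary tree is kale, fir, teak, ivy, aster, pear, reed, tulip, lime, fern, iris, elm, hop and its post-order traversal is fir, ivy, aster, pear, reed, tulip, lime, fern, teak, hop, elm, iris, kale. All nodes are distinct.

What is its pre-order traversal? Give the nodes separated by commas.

The last element of post-order is the root; it splits in-order into left and right subtrees.
Root kale: left subtree has 0 nodes { }, right has 12 {fir, teak, ivy, aster, pear, reed, tulip, lime, fern, iris, elm, hop}.
  Root iris: left subtree has 9 nodes {fir, teak, ivy, aster, pear, reed, tulip, lime, fern}, right has 2 {elm, hop}.
    Root teak: left subtree has 1 node {fir}, right has 7 {ivy, aster, pear, reed, tulip, lime, fern}.
      Root fern: left subtree has 6 nodes {ivy, aster, pear, reed, tulip, lime}, right has 0 { }.
        Root lime: left subtree has 5 nodes {ivy, aster, pear, reed, tulip}, right has 0 { }.
          Root tulip: left subtree has 4 nodes {ivy, aster, pear, reed}, right has 0 { }.
            Root reed: left subtree has 3 nodes {ivy, aster, pear}, right has 0 { }.
              Root pear: left subtree has 2 nodes {ivy, aster}, right has 0 { }.
                Root aster: left subtree has 1 node {ivy}, right has 0 { }.
    Root elm: left subtree has 0 nodes { }, right has 1 {hop}.

kale, iris, teak, fir, fern, lime, tulip, reed, pear, aster, ivy, elm, hop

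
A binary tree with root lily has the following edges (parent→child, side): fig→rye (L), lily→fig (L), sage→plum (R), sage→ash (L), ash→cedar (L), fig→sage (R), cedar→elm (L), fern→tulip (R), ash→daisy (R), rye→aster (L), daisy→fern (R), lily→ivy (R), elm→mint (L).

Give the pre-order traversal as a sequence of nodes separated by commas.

lily, fig, rye, aster, sage, ash, cedar, elm, mint, daisy, fern, tulip, plum, ivy

Pre-order visits the node, then its left subtree, then its right subtree.
Visit lily.
At lily: go left to fig.
  Visit fig.
  At fig: go left to rye.
    Visit rye.
    At rye: go left to aster.
      aster is a leaf — visit aster.
    At rye: no right child.
  At fig: go right to sage.
    Visit sage.
    At sage: go left to ash.
      Visit ash.
      At ash: go left to cedar.
        Visit cedar.
        At cedar: go left to elm.
          Visit elm.
          At elm: go left to mint.
            mint is a leaf — visit mint.
          At elm: no right child.
        At cedar: no right child.
      At ash: go right to daisy.
        Visit daisy.
        At daisy: no left child.
        At daisy: go right to fern.
          Visit fern.
          At fern: no left child.
          At fern: go right to tulip.
            tulip is a leaf — visit tulip.
    At sage: go right to plum.
      plum is a leaf — visit plum.
At lily: go right to ivy.
  ivy is a leaf — visit ivy.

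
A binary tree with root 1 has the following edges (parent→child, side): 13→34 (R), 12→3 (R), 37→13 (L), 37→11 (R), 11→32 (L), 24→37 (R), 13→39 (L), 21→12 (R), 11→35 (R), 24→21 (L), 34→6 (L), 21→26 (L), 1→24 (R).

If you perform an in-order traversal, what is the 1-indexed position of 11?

In-order visits the left subtree, then the node, then the right subtree.
At 1: no left child.
Visit 1.
At 1: go right to 24.
  At 24: go left to 21.
    At 21: go left to 26.
      26 is a leaf — visit 26.
    Visit 21.
    At 21: go right to 12.
      At 12: no left child.
      Visit 12.
      At 12: go right to 3.
        3 is a leaf — visit 3.
  Visit 24.
  At 24: go right to 37.
    At 37: go left to 13.
      At 13: go left to 39.
        39 is a leaf — visit 39.
      Visit 13.
      At 13: go right to 34.
        At 34: go left to 6.
          6 is a leaf — visit 6.
        Visit 34.
        At 34: no right child.
    Visit 37.
    At 37: go right to 11.
      At 11: go left to 32.
        32 is a leaf — visit 32.
      Visit 11.
      At 11: go right to 35.
        35 is a leaf — visit 35.
Full in-order sequence: 1, 26, 21, 12, 3, 24, 39, 13, 6, 34, 37, 32, 11, 35.

13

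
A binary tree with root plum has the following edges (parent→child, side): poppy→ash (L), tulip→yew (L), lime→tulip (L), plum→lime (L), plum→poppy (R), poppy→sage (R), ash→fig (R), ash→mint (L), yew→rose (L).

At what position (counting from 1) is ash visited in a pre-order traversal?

7

Pre-order visits the node, then its left subtree, then its right subtree.
Visit plum.
At plum: go left to lime.
  Visit lime.
  At lime: go left to tulip.
    Visit tulip.
    At tulip: go left to yew.
      Visit yew.
      At yew: go left to rose.
        rose is a leaf — visit rose.
      At yew: no right child.
    At tulip: no right child.
  At lime: no right child.
At plum: go right to poppy.
  Visit poppy.
  At poppy: go left to ash.
    Visit ash.
    At ash: go left to mint.
      mint is a leaf — visit mint.
    At ash: go right to fig.
      fig is a leaf — visit fig.
  At poppy: go right to sage.
    sage is a leaf — visit sage.
Full pre-order sequence: plum, lime, tulip, yew, rose, poppy, ash, mint, fig, sage.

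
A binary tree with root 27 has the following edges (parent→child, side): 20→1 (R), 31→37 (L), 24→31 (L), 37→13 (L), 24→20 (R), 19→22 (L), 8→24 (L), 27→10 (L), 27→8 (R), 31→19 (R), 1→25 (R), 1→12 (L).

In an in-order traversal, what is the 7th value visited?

19

In-order visits the left subtree, then the node, then the right subtree.
At 27: go left to 10.
  10 is a leaf — visit 10.
Visit 27.
At 27: go right to 8.
  At 8: go left to 24.
    At 24: go left to 31.
      At 31: go left to 37.
        At 37: go left to 13.
          13 is a leaf — visit 13.
        Visit 37.
        At 37: no right child.
      Visit 31.
      At 31: go right to 19.
        At 19: go left to 22.
          22 is a leaf — visit 22.
        Visit 19.
        At 19: no right child.
    Visit 24.
    At 24: go right to 20.
      At 20: no left child.
      Visit 20.
      At 20: go right to 1.
        At 1: go left to 12.
          12 is a leaf — visit 12.
        Visit 1.
        At 1: go right to 25.
          25 is a leaf — visit 25.
  Visit 8.
  At 8: no right child.
Full in-order sequence: 10, 27, 13, 37, 31, 22, 19, 24, 20, 12, 1, 25, 8.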